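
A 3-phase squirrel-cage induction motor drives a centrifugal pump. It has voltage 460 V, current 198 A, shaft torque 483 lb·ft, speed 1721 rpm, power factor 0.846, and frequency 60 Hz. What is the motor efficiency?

88.4 %

τ = 483 lb·ft × 1.356 = 654.9 N·m
ω = 2π × 1721/60 = 180.2 rad/s; P_out = τω = 654.9 × 180.2 = 118013 W
P_in = √3·V_L·I_L·cosφ = 1.732 × 460 × 198 × 0.846 = 133457 W
η = P_out / P_in = 118013 / 133457 = 0.884 = 88.4%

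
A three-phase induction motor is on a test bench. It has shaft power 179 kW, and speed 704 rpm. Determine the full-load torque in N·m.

ω = 2π × 704/60 = 73.72 rad/s
τ = P/ω = 179000/73.72 = 2430 N·m

2430 N·m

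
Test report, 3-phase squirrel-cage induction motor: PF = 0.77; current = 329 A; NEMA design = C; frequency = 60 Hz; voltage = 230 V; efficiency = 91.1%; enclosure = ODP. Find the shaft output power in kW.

91.9 kW

P_in = √3·V·I·cosφ = 1.732 × 230 × 329 × 0.77 = 100917 W
P_out = η·P_in = 0.911 × 100917 = 91935 W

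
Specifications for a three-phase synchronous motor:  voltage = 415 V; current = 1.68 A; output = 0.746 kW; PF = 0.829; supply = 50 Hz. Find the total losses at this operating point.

P_in = √3·V·I·cosφ = 1.732×415×1.68×0.829 = 1001 W
P_out = 746 W
Losses = P_in − P_out = 1001 − 746 = 255 W

255 W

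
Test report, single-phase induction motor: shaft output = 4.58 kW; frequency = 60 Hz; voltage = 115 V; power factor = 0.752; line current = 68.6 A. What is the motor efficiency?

77.2 %

P_out = 4.58 kW = 4580 W
P_in = V·I·cosφ = 115 × 68.6 × 0.752 = 5933 W
η = P_out / P_in = 4580 / 5933 = 0.772 = 77.2%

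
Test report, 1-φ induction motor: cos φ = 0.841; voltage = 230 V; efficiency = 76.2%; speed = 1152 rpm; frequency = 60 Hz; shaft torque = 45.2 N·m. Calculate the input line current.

ω = 2π×1152/60 = 120.6 rad/s; P_out = τω = 45.2 × 120.6 = 5451 W
P_in = P_out / η = 5451 / 0.762 = 7154 W
I = P_in / (V·cosφ) = 7154 / (230 × 0.841) = 37 A

37 A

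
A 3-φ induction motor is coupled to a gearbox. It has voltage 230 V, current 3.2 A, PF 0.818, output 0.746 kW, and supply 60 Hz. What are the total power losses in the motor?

P_in = √3·V·I·cosφ = 1.732×230×3.2×0.818 = 1043 W
P_out = 746 W
Losses = P_in − P_out = 1043 − 746 = 297 W

297 W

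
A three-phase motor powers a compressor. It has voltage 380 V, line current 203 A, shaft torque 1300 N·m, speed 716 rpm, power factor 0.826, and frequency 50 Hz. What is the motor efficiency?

88.3 %

ω = 2π × 716/60 = 74.98 rad/s; P_out = τω = 1300 × 74.98 = 97474 W
P_in = √3·V_L·I_L·cosφ = 1.732 × 380 × 203 × 0.826 = 110359 W
η = P_out / P_in = 97474 / 110359 = 0.883 = 88.3%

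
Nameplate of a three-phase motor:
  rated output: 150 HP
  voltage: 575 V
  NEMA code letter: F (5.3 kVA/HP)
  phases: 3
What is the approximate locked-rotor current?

798 A

S_LR = 5.3 × 150 = 795 kVA
I_LR = S_LR/(√3·V_L) = 795000/(1.732×575) = 798 A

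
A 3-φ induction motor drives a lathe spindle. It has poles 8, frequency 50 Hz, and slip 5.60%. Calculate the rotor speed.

n_s = 120f/p = 120×50/8 = 750 rpm
n = n_s(1 − s) = 750 × (1 − 0.056) = 708 rpm

708 rpm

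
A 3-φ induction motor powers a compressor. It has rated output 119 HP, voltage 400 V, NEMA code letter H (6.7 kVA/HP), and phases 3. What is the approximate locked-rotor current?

S_LR = 6.7 × 119 = 797.3 kVA
I_LR = S_LR/(√3·V_L) = 797300/(1.732×400) = 1150 A

1150 A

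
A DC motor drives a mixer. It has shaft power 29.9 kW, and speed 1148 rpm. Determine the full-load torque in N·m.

249 N·m

ω = 2π × 1148/60 = 120.2 rad/s
τ = P/ω = 29900/120.2 = 249 N·m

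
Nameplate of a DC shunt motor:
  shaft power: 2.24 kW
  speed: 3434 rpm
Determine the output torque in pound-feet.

ω = 2π × 3434/60 = 359.6 rad/s
τ = P/ω = 2240/359.6 = 6.229 N·m
In lb·ft: 6.229/1.356 = 4.59 lb·ft

4.59 lb·ft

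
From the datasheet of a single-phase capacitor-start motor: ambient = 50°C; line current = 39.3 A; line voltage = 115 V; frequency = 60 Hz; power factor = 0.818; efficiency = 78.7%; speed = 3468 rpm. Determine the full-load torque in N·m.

P_in = V·I·cosφ = 115 × 39.3 × 0.818 = 3697 W
P_out = η·P_in = 0.787 × 3697 = 2910 W
n = 3468 rpm
ω = 2π×3468/60 = 363.2 rad/s
τ = P_out/ω = 2910/363.2 = 8.01 N·m

8.01 N·m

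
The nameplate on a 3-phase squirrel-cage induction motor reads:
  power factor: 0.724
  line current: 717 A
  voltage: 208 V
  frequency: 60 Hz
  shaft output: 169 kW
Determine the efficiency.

P_out = 169 kW = 169000 W
P_in = √3·V_L·I_L·cosφ = 1.732 × 208 × 717 × 0.724 = 187012 W
η = P_out / P_in = 169000 / 187012 = 0.904 = 90.4%

90.4 %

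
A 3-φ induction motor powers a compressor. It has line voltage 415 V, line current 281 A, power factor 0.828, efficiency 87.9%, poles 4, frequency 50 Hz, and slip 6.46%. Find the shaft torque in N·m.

1000 N·m

P_in = √3·V·I·cosφ = 1.732 × 415 × 281 × 0.828 = 167237 W
P_out = η·P_in = 0.879 × 167237 = 147001 W
n_s = 120×50/4 = 1500 rpm; n = 1500×(1−0.0646) = 1403 rpm
ω = 2π×1403/60 = 146.9 rad/s
τ = P_out/ω = 147001/146.9 = 1000 N·m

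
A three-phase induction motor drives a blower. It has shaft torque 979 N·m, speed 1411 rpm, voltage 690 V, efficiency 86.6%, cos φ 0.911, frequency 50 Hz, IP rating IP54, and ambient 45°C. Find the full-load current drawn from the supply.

ω = 2π×1411/60 = 147.8 rad/s; P_out = τω = 979 × 147.8 = 144696 W
P_in = P_out / η = 144696 / 0.866 = 167085 W
I_L = P_in / (√3·V_L·cosφ) = 167085 / (1.732 × 690 × 0.911) = 153 A

153 A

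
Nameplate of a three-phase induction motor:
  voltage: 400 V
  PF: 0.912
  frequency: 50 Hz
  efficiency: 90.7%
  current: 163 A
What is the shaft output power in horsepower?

125 HP

P_in = √3·V·I·cosφ = 1.732 × 400 × 163 × 0.912 = 102989 W
P_out = η·P_in = 0.907 × 102989 = 93411 W
= 93411/746 = 125 HP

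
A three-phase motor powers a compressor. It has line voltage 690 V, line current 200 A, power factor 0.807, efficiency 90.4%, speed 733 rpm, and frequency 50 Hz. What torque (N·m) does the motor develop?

2270 N·m

P_in = √3·V·I·cosφ = 1.732 × 690 × 200 × 0.807 = 192886 W
P_out = η·P_in = 0.904 × 192886 = 174369 W
n = 733 rpm
ω = 2π×733/60 = 76.76 rad/s
τ = P_out/ω = 174369/76.76 = 2270 N·m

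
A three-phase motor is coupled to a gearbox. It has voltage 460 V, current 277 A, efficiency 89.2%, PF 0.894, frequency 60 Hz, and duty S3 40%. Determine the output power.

176 kW

P_in = √3·V·I·cosφ = 1.732 × 460 × 277 × 0.894 = 197298 W
P_out = η·P_in = 0.892 × 197298 = 175990 W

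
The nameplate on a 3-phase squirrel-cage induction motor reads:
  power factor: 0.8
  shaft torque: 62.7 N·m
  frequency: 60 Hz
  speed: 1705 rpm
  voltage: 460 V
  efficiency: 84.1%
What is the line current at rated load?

ω = 2π×1705/60 = 178.5 rad/s; P_out = τω = 62.7 × 178.5 = 11192 W
P_in = P_out / η = 11192 / 0.841 = 13308 W
I_L = P_in / (√3·V_L·cosφ) = 13308 / (1.732 × 460 × 0.8) = 20.9 A

20.9 A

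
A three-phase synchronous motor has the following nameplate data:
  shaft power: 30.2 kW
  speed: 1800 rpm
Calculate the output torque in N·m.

ω = 2π × 1800/60 = 188.5 rad/s
τ = P/ω = 30200/188.5 = 160 N·m

160 N·m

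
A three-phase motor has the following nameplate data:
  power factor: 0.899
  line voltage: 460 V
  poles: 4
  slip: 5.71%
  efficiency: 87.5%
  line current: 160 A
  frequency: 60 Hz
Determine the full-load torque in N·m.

P_in = √3·V·I·cosφ = 1.732 × 460 × 160 × 0.899 = 114600 W
P_out = η·P_in = 0.875 × 114600 = 100275 W
n_s = 120×60/4 = 1800 rpm; n = 1800×(1−0.0571) = 1697 rpm
ω = 2π×1697/60 = 177.7 rad/s
τ = P_out/ω = 100275/177.7 = 564 N·m

564 N·m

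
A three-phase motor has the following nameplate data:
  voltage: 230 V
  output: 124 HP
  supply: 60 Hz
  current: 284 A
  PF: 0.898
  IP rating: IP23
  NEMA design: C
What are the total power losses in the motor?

9.09 kW

P_in = √3·V·I·cosφ = 1.732×230×284×0.898 = 101595 W
P_out = 124×746 = 92504 W
Losses = P_in − P_out = 101595 − 92504 = 9091 W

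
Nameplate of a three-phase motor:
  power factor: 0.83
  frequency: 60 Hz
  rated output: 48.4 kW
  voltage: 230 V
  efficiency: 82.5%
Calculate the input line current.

177 A

P_out = 48.4 kW = 48400 W
P_in = P_out / η = 48400 / 0.825 = 58667 W
I_L = P_in / (√3·V_L·cosφ) = 58667 / (1.732 × 230 × 0.83) = 177 A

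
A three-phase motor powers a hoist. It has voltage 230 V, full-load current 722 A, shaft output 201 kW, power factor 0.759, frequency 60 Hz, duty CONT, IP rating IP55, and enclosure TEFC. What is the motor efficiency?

P_out = 201 kW = 201000 W
P_in = √3·V_L·I_L·cosφ = 1.732 × 230 × 722 × 0.759 = 218300 W
η = P_out / P_in = 201000 / 218300 = 0.921 = 92.1%

92.1 %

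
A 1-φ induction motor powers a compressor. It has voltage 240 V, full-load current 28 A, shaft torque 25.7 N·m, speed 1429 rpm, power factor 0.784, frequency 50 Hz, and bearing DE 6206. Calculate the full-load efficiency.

73.0 %

ω = 2π × 1429/60 = 149.6 rad/s; P_out = τω = 25.7 × 149.6 = 3845 W
P_in = V·I·cosφ = 240 × 28 × 0.784 = 5268 W
η = P_out / P_in = 3845 / 5268 = 0.730 = 73.0%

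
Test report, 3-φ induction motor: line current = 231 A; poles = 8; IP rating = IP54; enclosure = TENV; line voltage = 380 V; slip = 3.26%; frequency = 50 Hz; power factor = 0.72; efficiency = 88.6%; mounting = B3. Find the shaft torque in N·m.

P_in = √3·V·I·cosφ = 1.732 × 380 × 231 × 0.72 = 109465 W
P_out = η·P_in = 0.886 × 109465 = 96986 W
n_s = 120×50/8 = 750 rpm; n = 750×(1−0.0326) = 726 rpm
ω = 2π×726/60 = 76.03 rad/s
τ = P_out/ω = 96986/76.03 = 1280 N·m

1280 N·m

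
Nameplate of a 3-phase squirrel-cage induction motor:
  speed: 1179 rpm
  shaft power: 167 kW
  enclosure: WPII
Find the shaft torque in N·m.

ω = 2π × 1179/60 = 123.5 rad/s
τ = P/ω = 167000/123.5 = 1350 N·m

1350 N·m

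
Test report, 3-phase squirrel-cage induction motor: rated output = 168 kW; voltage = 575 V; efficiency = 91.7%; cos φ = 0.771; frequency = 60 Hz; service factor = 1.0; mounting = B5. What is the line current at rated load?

239 A

P_out = 168 kW = 168000 W
P_in = P_out / η = 168000 / 0.917 = 183206 W
I_L = P_in / (√3·V_L·cosφ) = 183206 / (1.732 × 575 × 0.771) = 239 A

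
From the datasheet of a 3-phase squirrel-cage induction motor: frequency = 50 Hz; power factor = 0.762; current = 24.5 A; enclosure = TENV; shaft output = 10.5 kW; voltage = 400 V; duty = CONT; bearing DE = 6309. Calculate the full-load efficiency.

P_out = 10.5 kW = 10500 W
P_in = √3·V_L·I_L·cosφ = 1.732 × 400 × 24.5 × 0.762 = 12934 W
η = P_out / P_in = 10500 / 12934 = 0.812 = 81.2%

81.2 %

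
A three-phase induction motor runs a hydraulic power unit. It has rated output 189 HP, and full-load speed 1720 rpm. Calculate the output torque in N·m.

P_out = 189 × 746 = 140994 W
ω = 2π × 1720/60 = 180.1 rad/s
τ = P_out/ω = 140994/180.1 = 783 N·m

783 N·m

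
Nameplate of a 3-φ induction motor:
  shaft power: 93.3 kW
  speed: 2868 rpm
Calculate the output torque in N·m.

311 N·m

ω = 2π × 2868/60 = 300.3 rad/s
τ = P/ω = 93300/300.3 = 311 N·m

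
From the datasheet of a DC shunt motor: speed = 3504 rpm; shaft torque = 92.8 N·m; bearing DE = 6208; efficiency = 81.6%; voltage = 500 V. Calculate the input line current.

83.5 A

ω = 2π×3504/60 = 366.9 rad/s; P_out = τω = 92.8 × 366.9 = 34048 W
P_in = P_out / η = 34048 / 0.816 = 41725 W
I = P_in / V = 41725 / 500 = 83.5 A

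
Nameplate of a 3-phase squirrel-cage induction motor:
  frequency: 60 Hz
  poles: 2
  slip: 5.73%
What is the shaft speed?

3394 rpm

n_s = 120f/p = 120×60/2 = 3600 rpm
n = n_s(1 − s) = 3600 × (1 − 0.0573) = 3394 rpm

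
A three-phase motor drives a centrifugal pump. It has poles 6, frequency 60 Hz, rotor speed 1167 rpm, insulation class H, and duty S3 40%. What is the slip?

2.75 %

n_s = 120f/p = 120×60/6 = 1200 rpm
s = (n_s − n)/n_s = (1200 − 1167)/1200 = 0.0275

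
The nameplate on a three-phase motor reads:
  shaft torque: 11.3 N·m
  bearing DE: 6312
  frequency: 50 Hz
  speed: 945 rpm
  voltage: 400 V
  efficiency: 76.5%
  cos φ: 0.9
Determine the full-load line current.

2.34 A

ω = 2π×945/60 = 98.96 rad/s; P_out = τω = 11.3 × 98.96 = 1118 W
P_in = P_out / η = 1118 / 0.765 = 1461 W
I_L = P_in / (√3·V_L·cosφ) = 1461 / (1.732 × 400 × 0.9) = 2.34 A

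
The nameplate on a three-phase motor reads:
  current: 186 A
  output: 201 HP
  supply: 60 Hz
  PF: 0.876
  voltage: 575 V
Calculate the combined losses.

P_in = √3·V·I·cosφ = 1.732×575×186×0.876 = 162268 W
P_out = 201×746 = 149946 W
Losses = P_in − P_out = 162268 − 149946 = 12322 W

12300 W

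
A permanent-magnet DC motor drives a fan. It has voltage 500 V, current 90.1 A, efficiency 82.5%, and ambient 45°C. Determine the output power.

P_in = V·I = 500 × 90.1 = 45050 W
P_out = η·P_in = 0.825 × 45050 = 37166 W

37.2 kW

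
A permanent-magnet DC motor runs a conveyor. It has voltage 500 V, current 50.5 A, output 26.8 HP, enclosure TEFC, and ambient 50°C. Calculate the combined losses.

5.26 kW

P_in = V·I = 500×50.5 = 25250 W
P_out = 26.8×746 = 19993 W
Losses = P_in − P_out = 25250 − 19993 = 5257 W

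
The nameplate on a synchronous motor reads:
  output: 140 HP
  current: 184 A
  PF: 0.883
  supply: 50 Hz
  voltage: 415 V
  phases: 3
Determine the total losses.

P_in = √3·V·I·cosφ = 1.732×415×184×0.883 = 116782 W
P_out = 140×746 = 104440 W
Losses = P_in − P_out = 116782 − 104440 = 12342 W

12.3 kW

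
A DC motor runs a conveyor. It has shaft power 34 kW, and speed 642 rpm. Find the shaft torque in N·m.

ω = 2π × 642/60 = 67.23 rad/s
τ = P/ω = 34000/67.23 = 506 N·m

506 N·m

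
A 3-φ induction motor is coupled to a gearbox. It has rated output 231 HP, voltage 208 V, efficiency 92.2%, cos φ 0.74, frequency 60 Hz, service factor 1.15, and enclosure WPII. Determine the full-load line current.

701 A

P_out = 231 × 746 = 172326 W
P_in = P_out / η = 172326 / 0.922 = 186905 W
I_L = P_in / (√3·V_L·cosφ) = 186905 / (1.732 × 208 × 0.74) = 701 A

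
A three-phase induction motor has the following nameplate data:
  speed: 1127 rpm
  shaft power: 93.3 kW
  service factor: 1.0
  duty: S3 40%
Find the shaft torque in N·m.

ω = 2π × 1127/60 = 118 rad/s
τ = P/ω = 93300/118 = 791 N·m

791 N·m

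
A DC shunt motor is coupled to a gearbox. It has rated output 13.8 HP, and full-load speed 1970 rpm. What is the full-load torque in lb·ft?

36.8 lb·ft

P_out = 13.8 × 746 = 10295 W
ω = 2π × 1970/60 = 206.3 rad/s
τ = P_out/ω = 10295/206.3 = 49.9 N·m
In lb·ft: 49.9/1.356 = 36.8 lb·ft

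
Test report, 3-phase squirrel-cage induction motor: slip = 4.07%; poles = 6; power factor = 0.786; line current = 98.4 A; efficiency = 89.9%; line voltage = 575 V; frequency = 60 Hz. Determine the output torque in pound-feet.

P_in = √3·V·I·cosφ = 1.732 × 575 × 98.4 × 0.786 = 77025 W
P_out = η·P_in = 0.899 × 77025 = 69245 W
n_s = 120×60/6 = 1200 rpm; n = 1200×(1−0.0407) = 1151 rpm
ω = 2π×1151/60 = 120.5 rad/s
τ = P_out/ω = 69245/120.5 = 574.6 N·m
In lb·ft: 574.6/1.356 = 424 lb·ft

424 lb·ft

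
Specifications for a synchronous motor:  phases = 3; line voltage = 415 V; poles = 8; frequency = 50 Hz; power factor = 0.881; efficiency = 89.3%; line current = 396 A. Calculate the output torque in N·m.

2850 N·m

P_in = √3·V·I·cosφ = 1.732 × 415 × 396 × 0.881 = 250765 W
P_out = η·P_in = 0.893 × 250765 = 223933 W
n = n_s = 120×50/8 = 750 rpm (synchronous)
ω = 2π×750/60 = 78.54 rad/s
τ = P_out/ω = 223933/78.54 = 2850 N·m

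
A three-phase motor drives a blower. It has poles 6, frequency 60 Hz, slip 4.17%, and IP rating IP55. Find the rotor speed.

1150 rpm

n_s = 120f/p = 120×60/6 = 1200 rpm
n = n_s(1 − s) = 1200 × (1 − 0.0417) = 1150 rpm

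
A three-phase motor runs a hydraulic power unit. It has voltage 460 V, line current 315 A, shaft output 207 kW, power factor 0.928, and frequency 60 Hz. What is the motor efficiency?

P_out = 207 kW = 207000 W
P_in = √3·V_L·I_L·cosφ = 1.732 × 460 × 315 × 0.928 = 232897 W
η = P_out / P_in = 207000 / 232897 = 0.889 = 88.9%

88.9 %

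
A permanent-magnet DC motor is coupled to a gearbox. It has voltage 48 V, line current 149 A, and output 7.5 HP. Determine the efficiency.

78.2 %

P_out = 7.5 × 746 = 5595 W
P_in = V·I = 48 × 149 = 7152 W
η = P_out / P_in = 5595 / 7152 = 0.782 = 78.2%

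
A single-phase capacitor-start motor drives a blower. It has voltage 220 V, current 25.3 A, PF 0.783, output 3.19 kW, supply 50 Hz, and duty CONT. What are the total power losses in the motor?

1.17 kW

P_in = V·I·cosφ = 220×25.3×0.783 = 4358 W
P_out = 3190 W
Losses = P_in − P_out = 4358 − 3190 = 1168 W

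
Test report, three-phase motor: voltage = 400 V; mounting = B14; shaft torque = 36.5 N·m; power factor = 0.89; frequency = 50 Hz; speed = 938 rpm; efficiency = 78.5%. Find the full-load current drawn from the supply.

ω = 2π×938/60 = 98.23 rad/s; P_out = τω = 36.5 × 98.23 = 3585 W
P_in = P_out / η = 3585 / 0.785 = 4567 W
I_L = P_in / (√3·V_L·cosφ) = 4567 / (1.732 × 400 × 0.89) = 7.41 A

7.41 A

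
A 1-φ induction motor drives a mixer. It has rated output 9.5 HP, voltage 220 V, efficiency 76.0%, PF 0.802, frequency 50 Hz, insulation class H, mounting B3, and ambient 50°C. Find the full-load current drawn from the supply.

52.9 A

P_out = 9.5 × 746 = 7087 W
P_in = P_out / η = 7087 / 0.760 = 9325 W
I = P_in / (V·cosφ) = 9325 / (220 × 0.802) = 52.9 A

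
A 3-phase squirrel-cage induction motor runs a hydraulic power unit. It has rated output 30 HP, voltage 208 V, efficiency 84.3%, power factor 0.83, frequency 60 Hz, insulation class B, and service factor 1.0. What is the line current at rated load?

P_out = 30 × 746 = 22380 W
P_in = P_out / η = 22380 / 0.843 = 26548 W
I_L = P_in / (√3·V_L·cosφ) = 26548 / (1.732 × 208 × 0.83) = 88.8 A

88.8 A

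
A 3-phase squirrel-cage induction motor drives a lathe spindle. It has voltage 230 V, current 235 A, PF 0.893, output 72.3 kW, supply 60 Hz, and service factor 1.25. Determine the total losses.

11300 W

P_in = √3·V·I·cosφ = 1.732×230×235×0.893 = 83598 W
P_out = 72300 W
Losses = P_in − P_out = 83598 − 72300 = 11298 W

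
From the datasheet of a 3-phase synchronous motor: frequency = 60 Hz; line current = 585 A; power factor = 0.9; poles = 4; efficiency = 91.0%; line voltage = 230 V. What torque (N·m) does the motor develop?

1010 N·m

P_in = √3·V·I·cosφ = 1.732 × 230 × 585 × 0.9 = 209737 W
P_out = η·P_in = 0.91 × 209737 = 190861 W
n = n_s = 120×60/4 = 1800 rpm (synchronous)
ω = 2π×1800/60 = 188.5 rad/s
τ = P_out/ω = 190861/188.5 = 1010 N·m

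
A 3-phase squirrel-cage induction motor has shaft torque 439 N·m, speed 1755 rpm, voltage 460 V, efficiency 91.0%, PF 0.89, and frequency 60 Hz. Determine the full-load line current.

ω = 2π×1755/60 = 183.8 rad/s; P_out = τω = 439 × 183.8 = 80688 W
P_in = P_out / η = 80688 / 0.910 = 88668 W
I_L = P_in / (√3·V_L·cosφ) = 88668 / (1.732 × 460 × 0.89) = 125 A

125 A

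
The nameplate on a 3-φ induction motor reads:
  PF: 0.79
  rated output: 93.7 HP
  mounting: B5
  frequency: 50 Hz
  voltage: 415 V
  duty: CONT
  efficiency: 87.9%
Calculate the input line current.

P_out = 93.7 × 746 = 69900 W
P_in = P_out / η = 69900 / 0.879 = 79522 W
I_L = P_in / (√3·V_L·cosφ) = 79522 / (1.732 × 415 × 0.79) = 140 A

140 A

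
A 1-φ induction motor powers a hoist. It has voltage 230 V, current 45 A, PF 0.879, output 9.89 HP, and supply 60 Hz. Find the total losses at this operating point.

P_in = V·I·cosφ = 230×45×0.879 = 9098 W
P_out = 9.89×746 = 7378 W
Losses = P_in − P_out = 9098 − 7378 = 1720 W

1.72 kW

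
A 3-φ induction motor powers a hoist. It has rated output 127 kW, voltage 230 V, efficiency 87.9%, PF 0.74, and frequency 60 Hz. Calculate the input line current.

490 A

P_out = 127 kW = 127000 W
P_in = P_out / η = 127000 / 0.879 = 144482 W
I_L = P_in / (√3·V_L·cosφ) = 144482 / (1.732 × 230 × 0.74) = 490 A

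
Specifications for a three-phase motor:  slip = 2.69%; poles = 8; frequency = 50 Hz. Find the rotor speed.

n_s = 120f/p = 120×50/8 = 750 rpm
n = n_s(1 − s) = 750 × (1 − 0.0269) = 730 rpm

730 rpm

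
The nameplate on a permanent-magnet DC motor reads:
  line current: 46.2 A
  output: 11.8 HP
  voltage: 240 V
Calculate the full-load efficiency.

P_out = 11.8 × 746 = 8803 W
P_in = V·I = 240 × 46.2 = 11088 W
η = P_out / P_in = 8803 / 11088 = 0.794 = 79.4%

79.4 %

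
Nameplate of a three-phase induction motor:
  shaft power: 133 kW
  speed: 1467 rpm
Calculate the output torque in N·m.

866 N·m

ω = 2π × 1467/60 = 153.6 rad/s
τ = P/ω = 133000/153.6 = 866 N·m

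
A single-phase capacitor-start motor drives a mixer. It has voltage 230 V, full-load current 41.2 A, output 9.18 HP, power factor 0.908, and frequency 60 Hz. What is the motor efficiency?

79.6 %

P_out = 9.18 × 746 = 6848 W
P_in = V·I·cosφ = 230 × 41.2 × 0.908 = 8604 W
η = P_out / P_in = 6848 / 8604 = 0.796 = 79.6%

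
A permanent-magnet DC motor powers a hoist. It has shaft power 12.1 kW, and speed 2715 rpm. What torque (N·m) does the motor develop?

ω = 2π × 2715/60 = 284.3 rad/s
τ = P/ω = 12100/284.3 = 42.6 N·m

42.6 N·m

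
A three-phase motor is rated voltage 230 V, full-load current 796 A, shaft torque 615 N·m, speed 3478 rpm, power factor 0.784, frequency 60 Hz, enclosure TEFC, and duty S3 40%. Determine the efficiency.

ω = 2π × 3478/60 = 364.2 rad/s; P_out = τω = 615 × 364.2 = 223983 W
P_in = √3·V_L·I_L·cosφ = 1.732 × 230 × 796 × 0.784 = 248602 W
η = P_out / P_in = 223983 / 248602 = 0.901 = 90.1%

90.1 %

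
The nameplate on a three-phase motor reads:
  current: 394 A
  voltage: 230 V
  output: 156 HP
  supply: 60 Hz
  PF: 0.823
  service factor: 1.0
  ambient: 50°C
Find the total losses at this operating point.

P_in = √3·V·I·cosφ = 1.732×230×394×0.823 = 129173 W
P_out = 156×746 = 116376 W
Losses = P_in − P_out = 129173 − 116376 = 12797 W

12.8 kW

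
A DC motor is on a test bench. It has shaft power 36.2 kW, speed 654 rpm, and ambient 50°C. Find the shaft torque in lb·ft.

ω = 2π × 654/60 = 68.49 rad/s
τ = P/ω = 36200/68.49 = 528.5 N·m
In lb·ft: 528.5/1.356 = 390 lb·ft

390 lb·ft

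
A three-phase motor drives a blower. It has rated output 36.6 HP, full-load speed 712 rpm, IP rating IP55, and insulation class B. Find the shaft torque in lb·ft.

P_out = 36.6 × 746 = 27304 W
ω = 2π × 712/60 = 74.56 rad/s
τ = P_out/ω = 27304/74.56 = 366.2 N·m
In lb·ft: 366.2/1.356 = 270 lb·ft

270 lb·ft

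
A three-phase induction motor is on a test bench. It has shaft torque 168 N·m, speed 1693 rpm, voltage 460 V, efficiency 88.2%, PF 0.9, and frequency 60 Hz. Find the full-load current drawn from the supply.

47.1 A

ω = 2π×1693/60 = 177.3 rad/s; P_out = τω = 168 × 177.3 = 29786 W
P_in = P_out / η = 29786 / 0.882 = 33771 W
I_L = P_in / (√3·V_L·cosφ) = 33771 / (1.732 × 460 × 0.9) = 47.1 A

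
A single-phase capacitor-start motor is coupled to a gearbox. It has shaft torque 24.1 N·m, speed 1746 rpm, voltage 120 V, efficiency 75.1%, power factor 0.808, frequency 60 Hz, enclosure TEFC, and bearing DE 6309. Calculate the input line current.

60.5 A

ω = 2π×1746/60 = 182.8 rad/s; P_out = τω = 24.1 × 182.8 = 4405 W
P_in = P_out / η = 4405 / 0.751 = 5866 W
I = P_in / (V·cosφ) = 5866 / (120 × 0.808) = 60.5 A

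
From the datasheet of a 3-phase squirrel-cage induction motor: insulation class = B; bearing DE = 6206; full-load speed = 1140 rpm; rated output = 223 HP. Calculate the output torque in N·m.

1390 N·m

P_out = 223 × 746 = 166358 W
ω = 2π × 1140/60 = 119.4 rad/s
τ = P_out/ω = 166358/119.4 = 1390 N·m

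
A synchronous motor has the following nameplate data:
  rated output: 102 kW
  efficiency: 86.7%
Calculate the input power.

P_out = 102000 W
P_in = P_out/η = 102000/0.867 = 117647 W = 118 kW

118 kW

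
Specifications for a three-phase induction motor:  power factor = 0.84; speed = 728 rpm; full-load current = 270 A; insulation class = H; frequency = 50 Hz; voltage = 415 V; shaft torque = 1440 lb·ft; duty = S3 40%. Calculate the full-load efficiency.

91.3 %

τ = 1440 lb·ft × 1.356 = 1953 N·m
ω = 2π × 728/60 = 76.24 rad/s; P_out = τω = 1953 × 76.24 = 148897 W
P_in = √3·V_L·I_L·cosφ = 1.732 × 415 × 270 × 0.84 = 163019 W
η = P_out / P_in = 148897 / 163019 = 0.913 = 91.3%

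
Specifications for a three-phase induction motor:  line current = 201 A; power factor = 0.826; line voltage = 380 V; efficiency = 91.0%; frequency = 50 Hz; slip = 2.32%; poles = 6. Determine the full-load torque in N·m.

P_in = √3·V·I·cosφ = 1.732 × 380 × 201 × 0.826 = 109272 W
P_out = η·P_in = 0.91 × 109272 = 99438 W
n_s = 120×50/6 = 1000 rpm; n = 1000×(1−0.0232) = 977 rpm
ω = 2π×977/60 = 102.3 rad/s
τ = P_out/ω = 99438/102.3 = 972 N·m

972 N·m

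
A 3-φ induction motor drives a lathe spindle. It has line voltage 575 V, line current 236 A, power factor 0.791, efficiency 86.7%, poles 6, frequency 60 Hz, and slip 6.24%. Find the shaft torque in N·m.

P_in = √3·V·I·cosφ = 1.732 × 575 × 236 × 0.791 = 185911 W
P_out = η·P_in = 0.867 × 185911 = 161185 W
n_s = 120×60/6 = 1200 rpm; n = 1200×(1−0.0624) = 1125 rpm
ω = 2π×1125/60 = 117.8 rad/s
τ = P_out/ω = 161185/117.8 = 1370 N·m

1370 N·m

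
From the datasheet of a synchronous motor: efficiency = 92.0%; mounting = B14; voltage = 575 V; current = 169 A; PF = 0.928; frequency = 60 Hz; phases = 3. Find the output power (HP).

P_in = √3·V·I·cosφ = 1.732 × 575 × 169 × 0.928 = 156189 W
P_out = η·P_in = 0.92 × 156189 = 143694 W
= 143694/746 = 193 HP

193 HP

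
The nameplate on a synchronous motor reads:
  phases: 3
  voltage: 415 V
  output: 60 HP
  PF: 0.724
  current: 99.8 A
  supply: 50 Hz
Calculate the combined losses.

P_in = √3·V·I·cosφ = 1.732×415×99.8×0.724 = 51936 W
P_out = 60×746 = 44760 W
Losses = P_in − P_out = 51936 − 44760 = 7176 W

7.18 kW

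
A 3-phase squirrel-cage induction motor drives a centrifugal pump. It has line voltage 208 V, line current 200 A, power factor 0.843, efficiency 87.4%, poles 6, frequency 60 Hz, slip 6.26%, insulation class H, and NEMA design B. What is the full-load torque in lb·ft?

P_in = √3·V·I·cosφ = 1.732 × 208 × 200 × 0.843 = 60739 W
P_out = η·P_in = 0.874 × 60739 = 53086 W
n_s = 120×60/6 = 1200 rpm; n = 1200×(1−0.0626) = 1125 rpm
ω = 2π×1125/60 = 117.8 rad/s
τ = P_out/ω = 53086/117.8 = 450.6 N·m
In lb·ft: 450.6/1.356 = 332 lb·ft

332 lb·ft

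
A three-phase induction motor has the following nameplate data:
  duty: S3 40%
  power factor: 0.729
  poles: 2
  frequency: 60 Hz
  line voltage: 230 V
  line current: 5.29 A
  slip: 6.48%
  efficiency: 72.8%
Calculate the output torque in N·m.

3.17 N·m

P_in = √3·V·I·cosφ = 1.732 × 230 × 5.29 × 0.729 = 1536 W
P_out = η·P_in = 0.728 × 1536 = 1118 W
n_s = 120×60/2 = 3600 rpm; n = 3600×(1−0.0648) = 3367 rpm
ω = 2π×3367/60 = 352.6 rad/s
τ = P_out/ω = 1118/352.6 = 3.17 N·m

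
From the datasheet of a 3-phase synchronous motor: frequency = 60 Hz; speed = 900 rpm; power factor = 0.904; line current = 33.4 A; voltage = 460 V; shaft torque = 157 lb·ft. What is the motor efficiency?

83.4 %

τ = 157 lb·ft × 1.356 = 212.9 N·m
ω = 2π × 900/60 = 94.25 rad/s; P_out = τω = 212.9 × 94.25 = 20066 W
P_in = √3·V_L·I_L·cosφ = 1.732 × 460 × 33.4 × 0.904 = 24056 W
η = P_out / P_in = 20066 / 24056 = 0.834 = 83.4%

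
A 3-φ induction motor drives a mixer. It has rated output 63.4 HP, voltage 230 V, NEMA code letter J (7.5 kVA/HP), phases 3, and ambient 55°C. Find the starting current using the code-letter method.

S_LR = 7.5 × 63.4 = 475.5 kVA
I_LR = S_LR/(√3·V_L) = 475500/(1.732×230) = 1190 A

1190 A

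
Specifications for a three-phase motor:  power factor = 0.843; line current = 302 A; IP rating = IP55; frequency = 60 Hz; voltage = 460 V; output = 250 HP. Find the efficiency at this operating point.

91.9 %

P_out = 250 × 746 = 186500 W
P_in = √3·V_L·I_L·cosφ = 1.732 × 460 × 302 × 0.843 = 202834 W
η = P_out / P_in = 186500 / 202834 = 0.919 = 91.9%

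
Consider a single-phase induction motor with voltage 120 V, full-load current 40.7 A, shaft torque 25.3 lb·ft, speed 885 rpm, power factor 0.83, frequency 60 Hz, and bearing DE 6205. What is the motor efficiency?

78.4 %

τ = 25.3 lb·ft × 1.356 = 34.31 N·m
ω = 2π × 885/60 = 92.68 rad/s; P_out = τω = 34.31 × 92.68 = 3180 W
P_in = V·I·cosφ = 120 × 40.7 × 0.83 = 4054 W
η = P_out / P_in = 3180 / 4054 = 0.784 = 78.4%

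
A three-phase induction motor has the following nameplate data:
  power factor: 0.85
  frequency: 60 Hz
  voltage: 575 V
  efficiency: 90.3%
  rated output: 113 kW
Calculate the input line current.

148 A

P_out = 113 kW = 113000 W
P_in = P_out / η = 113000 / 0.903 = 125138 W
I_L = P_in / (√3·V_L·cosφ) = 125138 / (1.732 × 575 × 0.85) = 148 A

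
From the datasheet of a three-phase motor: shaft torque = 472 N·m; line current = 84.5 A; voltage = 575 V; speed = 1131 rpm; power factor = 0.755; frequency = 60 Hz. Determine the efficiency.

88.0 %

ω = 2π × 1131/60 = 118.4 rad/s; P_out = τω = 472 × 118.4 = 55885 W
P_in = √3·V_L·I_L·cosφ = 1.732 × 575 × 84.5 × 0.755 = 63536 W
η = P_out / P_in = 55885 / 63536 = 0.880 = 88.0%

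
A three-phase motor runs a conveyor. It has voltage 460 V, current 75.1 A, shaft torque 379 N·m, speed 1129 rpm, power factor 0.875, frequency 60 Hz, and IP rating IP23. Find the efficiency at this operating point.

85.6 %

ω = 2π × 1129/60 = 118.2 rad/s; P_out = τω = 379 × 118.2 = 44798 W
P_in = √3·V_L·I_L·cosφ = 1.732 × 460 × 75.1 × 0.875 = 52354 W
η = P_out / P_in = 44798 / 52354 = 0.856 = 85.6%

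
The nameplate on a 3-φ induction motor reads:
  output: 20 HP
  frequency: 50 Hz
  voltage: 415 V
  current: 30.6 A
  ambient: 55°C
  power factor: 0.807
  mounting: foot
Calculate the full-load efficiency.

P_out = 20 × 746 = 14920 W
P_in = √3·V_L·I_L·cosφ = 1.732 × 415 × 30.6 × 0.807 = 17750 W
η = P_out / P_in = 14920 / 17750 = 0.841 = 84.1%

84.1 %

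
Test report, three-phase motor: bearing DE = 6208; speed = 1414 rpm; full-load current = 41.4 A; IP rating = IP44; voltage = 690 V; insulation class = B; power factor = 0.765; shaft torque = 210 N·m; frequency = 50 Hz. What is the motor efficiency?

82.2 %

ω = 2π × 1414/60 = 148.1 rad/s; P_out = τω = 210 × 148.1 = 31101 W
P_in = √3·V_L·I_L·cosφ = 1.732 × 690 × 41.4 × 0.765 = 37849 W
η = P_out / P_in = 31101 / 37849 = 0.822 = 82.2%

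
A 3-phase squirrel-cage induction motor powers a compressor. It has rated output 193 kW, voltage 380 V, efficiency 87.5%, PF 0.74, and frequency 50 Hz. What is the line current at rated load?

P_out = 193 kW = 193000 W
P_in = P_out / η = 193000 / 0.875 = 220571 W
I_L = P_in / (√3·V_L·cosφ) = 220571 / (1.732 × 380 × 0.74) = 453 A

453 A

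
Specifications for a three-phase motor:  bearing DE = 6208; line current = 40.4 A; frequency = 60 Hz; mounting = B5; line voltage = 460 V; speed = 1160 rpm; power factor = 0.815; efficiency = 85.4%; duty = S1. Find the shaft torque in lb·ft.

136 lb·ft

P_in = √3·V·I·cosφ = 1.732 × 460 × 40.4 × 0.815 = 26233 W
P_out = η·P_in = 0.854 × 26233 = 22403 W
n = 1160 rpm
ω = 2π×1160/60 = 121.5 rad/s
τ = P_out/ω = 22403/121.5 = 184.4 N·m
In lb·ft: 184.4/1.356 = 136 lb·ft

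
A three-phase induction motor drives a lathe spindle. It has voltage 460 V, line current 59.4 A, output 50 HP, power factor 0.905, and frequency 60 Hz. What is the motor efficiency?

P_out = 50 × 746 = 37300 W
P_in = √3·V_L·I_L·cosφ = 1.732 × 460 × 59.4 × 0.905 = 42829 W
η = P_out / P_in = 37300 / 42829 = 0.871 = 87.1%

87.1 %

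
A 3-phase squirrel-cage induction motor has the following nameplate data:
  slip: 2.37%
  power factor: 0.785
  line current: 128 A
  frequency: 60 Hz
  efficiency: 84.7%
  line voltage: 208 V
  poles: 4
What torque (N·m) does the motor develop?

167 N·m

P_in = √3·V·I·cosφ = 1.732 × 208 × 128 × 0.785 = 36199 W
P_out = η·P_in = 0.847 × 36199 = 30661 W
n_s = 120×60/4 = 1800 rpm; n = 1800×(1−0.0237) = 1757 rpm
ω = 2π×1757/60 = 184 rad/s
τ = P_out/ω = 30661/184 = 167 N·m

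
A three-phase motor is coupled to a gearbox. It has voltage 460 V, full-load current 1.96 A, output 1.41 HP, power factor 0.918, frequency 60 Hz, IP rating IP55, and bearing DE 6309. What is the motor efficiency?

P_out = 1.41 × 746 = 1052 W
P_in = √3·V_L·I_L·cosφ = 1.732 × 460 × 1.96 × 0.918 = 1434 W
η = P_out / P_in = 1052 / 1434 = 0.734 = 73.4%

73.4 %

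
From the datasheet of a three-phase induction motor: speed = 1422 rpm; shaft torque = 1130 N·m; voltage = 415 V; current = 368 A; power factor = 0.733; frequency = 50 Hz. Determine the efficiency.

ω = 2π × 1422/60 = 148.9 rad/s; P_out = τω = 1130 × 148.9 = 168257 W
P_in = √3·V_L·I_L·cosφ = 1.732 × 415 × 368 × 0.733 = 193887 W
η = P_out / P_in = 168257 / 193887 = 0.868 = 86.8%

86.8 %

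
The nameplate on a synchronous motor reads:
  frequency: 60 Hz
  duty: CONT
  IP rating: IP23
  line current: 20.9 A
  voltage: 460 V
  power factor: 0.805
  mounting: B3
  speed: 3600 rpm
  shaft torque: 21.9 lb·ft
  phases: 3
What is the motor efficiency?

τ = 21.9 lb·ft × 1.356 = 29.7 N·m
ω = 2π × 3600/60 = 377 rad/s; P_out = τω = 29.7 × 377 = 11197 W
P_in = √3·V_L·I_L·cosφ = 1.732 × 460 × 20.9 × 0.805 = 13404 W
η = P_out / P_in = 11197 / 13404 = 0.835 = 83.5%

83.5 %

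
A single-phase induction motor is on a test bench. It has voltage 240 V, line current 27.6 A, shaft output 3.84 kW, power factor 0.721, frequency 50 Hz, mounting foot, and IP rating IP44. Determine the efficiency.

80.4 %

P_out = 3.84 kW = 3840 W
P_in = V·I·cosφ = 240 × 27.6 × 0.721 = 4776 W
η = P_out / P_in = 3840 / 4776 = 0.804 = 80.4%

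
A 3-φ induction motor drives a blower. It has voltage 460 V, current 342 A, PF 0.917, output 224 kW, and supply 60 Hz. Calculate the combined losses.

P_in = √3·V·I·cosφ = 1.732×460×342×0.917 = 249863 W
P_out = 224000 W
Losses = P_in − P_out = 249863 − 224000 = 25863 W

25900 W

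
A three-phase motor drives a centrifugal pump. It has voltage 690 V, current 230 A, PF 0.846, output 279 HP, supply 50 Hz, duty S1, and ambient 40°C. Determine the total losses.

P_in = √3·V·I·cosφ = 1.732×690×230×0.846 = 232539 W
P_out = 279×746 = 208134 W
Losses = P_in − P_out = 232539 − 208134 = 24405 W

24400 W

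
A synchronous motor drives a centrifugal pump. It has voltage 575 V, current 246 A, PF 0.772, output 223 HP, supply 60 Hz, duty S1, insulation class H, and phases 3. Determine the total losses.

P_in = √3·V·I·cosφ = 1.732×575×246×0.772 = 189133 W
P_out = 223×746 = 166358 W
Losses = P_in − P_out = 189133 − 166358 = 22775 W

22800 W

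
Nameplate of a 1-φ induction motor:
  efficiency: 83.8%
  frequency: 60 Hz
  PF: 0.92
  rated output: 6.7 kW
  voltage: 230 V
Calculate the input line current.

P_out = 6.7 kW = 6700 W
P_in = P_out / η = 6700 / 0.838 = 7995 W
I = P_in / (V·cosφ) = 7995 / (230 × 0.92) = 37.8 A

37.8 A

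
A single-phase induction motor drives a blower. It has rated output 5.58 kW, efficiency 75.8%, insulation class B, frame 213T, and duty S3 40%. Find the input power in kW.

7.36 kW

P_out = 5580 W
P_in = P_out/η = 5580/0.758 = 7361 W = 7.36 kW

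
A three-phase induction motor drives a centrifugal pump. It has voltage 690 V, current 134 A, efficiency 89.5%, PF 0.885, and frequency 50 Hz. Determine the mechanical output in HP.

P_in = √3·V·I·cosφ = 1.732 × 690 × 134 × 0.885 = 141725 W
P_out = η·P_in = 0.895 × 141725 = 126844 W
= 126844/746 = 170 HP

170 HP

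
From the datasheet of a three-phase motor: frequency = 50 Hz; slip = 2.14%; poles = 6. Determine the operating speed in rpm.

n_s = 120f/p = 120×50/6 = 1000 rpm
n = n_s(1 − s) = 1000 × (1 − 0.0214) = 979 rpm

979 rpm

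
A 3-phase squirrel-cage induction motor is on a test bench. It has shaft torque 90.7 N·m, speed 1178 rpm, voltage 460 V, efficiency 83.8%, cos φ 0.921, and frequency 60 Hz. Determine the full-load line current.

18.2 A

ω = 2π×1178/60 = 123.4 rad/s; P_out = τω = 90.7 × 123.4 = 11192 W
P_in = P_out / η = 11192 / 0.838 = 13356 W
I_L = P_in / (√3·V_L·cosφ) = 13356 / (1.732 × 460 × 0.921) = 18.2 A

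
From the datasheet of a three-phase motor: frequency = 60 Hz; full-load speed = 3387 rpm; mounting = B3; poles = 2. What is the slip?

n_s = 120f/p = 120×60/2 = 3600 rpm
s = (n_s − n)/n_s = (3600 − 3387)/3600 = 0.0592

5.9 %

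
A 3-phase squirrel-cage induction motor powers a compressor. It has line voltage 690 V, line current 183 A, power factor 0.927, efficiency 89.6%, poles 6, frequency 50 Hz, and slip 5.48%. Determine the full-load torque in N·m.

1840 N·m

P_in = √3·V·I·cosφ = 1.732 × 690 × 183 × 0.927 = 202735 W
P_out = η·P_in = 0.896 × 202735 = 181651 W
n_s = 120×50/6 = 1000 rpm; n = 1000×(1−0.0548) = 945 rpm
ω = 2π×945/60 = 98.96 rad/s
τ = P_out/ω = 181651/98.96 = 1840 N·m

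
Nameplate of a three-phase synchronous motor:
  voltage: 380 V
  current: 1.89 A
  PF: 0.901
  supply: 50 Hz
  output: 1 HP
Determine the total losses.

P_in = √3·V·I·cosφ = 1.732×380×1.89×0.901 = 1121 W
P_out = 1×746 = 746 W
Losses = P_in − P_out = 1121 − 746 = 375 W

375 W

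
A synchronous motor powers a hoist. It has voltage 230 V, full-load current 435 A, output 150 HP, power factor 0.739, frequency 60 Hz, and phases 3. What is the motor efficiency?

P_out = 150 × 746 = 111900 W
P_in = √3·V_L·I_L·cosφ = 1.732 × 230 × 435 × 0.739 = 128059 W
η = P_out / P_in = 111900 / 128059 = 0.874 = 87.4%

87.4 %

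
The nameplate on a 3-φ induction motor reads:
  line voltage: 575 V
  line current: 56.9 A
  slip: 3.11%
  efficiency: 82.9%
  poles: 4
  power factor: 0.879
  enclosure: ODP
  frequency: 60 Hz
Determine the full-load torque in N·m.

226 N·m

P_in = √3·V·I·cosφ = 1.732 × 575 × 56.9 × 0.879 = 49810 W
P_out = η·P_in = 0.829 × 49810 = 41292 W
n_s = 120×60/4 = 1800 rpm; n = 1800×(1−0.0311) = 1744 rpm
ω = 2π×1744/60 = 182.6 rad/s
τ = P_out/ω = 41292/182.6 = 226 N·m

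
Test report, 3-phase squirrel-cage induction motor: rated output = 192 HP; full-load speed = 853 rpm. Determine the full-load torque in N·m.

1600 N·m

P_out = 192 × 746 = 143232 W
ω = 2π × 853/60 = 89.33 rad/s
τ = P_out/ω = 143232/89.33 = 1600 N·m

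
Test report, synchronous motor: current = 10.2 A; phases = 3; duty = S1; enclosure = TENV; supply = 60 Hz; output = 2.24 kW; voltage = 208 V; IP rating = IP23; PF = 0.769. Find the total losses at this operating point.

586 W

P_in = √3·V·I·cosφ = 1.732×208×10.2×0.769 = 2826 W
P_out = 2240 W
Losses = P_in − P_out = 2826 − 2240 = 586 W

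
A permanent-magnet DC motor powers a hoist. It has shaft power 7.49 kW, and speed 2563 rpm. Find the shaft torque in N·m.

ω = 2π × 2563/60 = 268.4 rad/s
τ = P/ω = 7490/268.4 = 27.9 N·m

27.9 N·m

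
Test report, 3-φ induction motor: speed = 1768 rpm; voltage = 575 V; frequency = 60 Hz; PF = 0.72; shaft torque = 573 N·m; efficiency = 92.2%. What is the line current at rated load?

ω = 2π×1768/60 = 185.1 rad/s; P_out = τω = 573 × 185.1 = 106062 W
P_in = P_out / η = 106062 / 0.922 = 115035 W
I_L = P_in / (√3·V_L·cosφ) = 115035 / (1.732 × 575 × 0.72) = 160 A

160 A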